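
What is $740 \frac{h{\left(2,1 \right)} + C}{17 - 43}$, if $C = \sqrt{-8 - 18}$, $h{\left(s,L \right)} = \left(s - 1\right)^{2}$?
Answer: $- \frac{370}{13} - \frac{370 i \sqrt{26}}{13} \approx -28.462 - 145.13 i$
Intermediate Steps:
$h{\left(s,L \right)} = \left(-1 + s\right)^{2}$
$C = i \sqrt{26}$ ($C = \sqrt{-26} = i \sqrt{26} \approx 5.099 i$)
$740 \frac{h{\left(2,1 \right)} + C}{17 - 43} = 740 \frac{\left(-1 + 2\right)^{2} + i \sqrt{26}}{17 - 43} = 740 \frac{1^{2} + i \sqrt{26}}{-26} = 740 \left(1 + i \sqrt{26}\right) \left(- \frac{1}{26}\right) = 740 \left(- \frac{1}{26} - \frac{i \sqrt{26}}{26}\right) = - \frac{370}{13} - \frac{370 i \sqrt{26}}{13}$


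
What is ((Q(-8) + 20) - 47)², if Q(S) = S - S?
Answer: 729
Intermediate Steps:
Q(S) = 0
((Q(-8) + 20) - 47)² = ((0 + 20) - 47)² = (20 - 47)² = (-27)² = 729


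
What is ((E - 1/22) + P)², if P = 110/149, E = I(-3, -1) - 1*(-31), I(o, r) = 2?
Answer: 12198098025/10745284 ≈ 1135.2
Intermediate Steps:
E = 33 (E = 2 - 1*(-31) = 2 + 31 = 33)
P = 110/149 (P = 110*(1/149) = 110/149 ≈ 0.73825)
((E - 1/22) + P)² = ((33 - 1/22) + 110/149)² = (725/22 + 110/149)² = (110445/3278)² = 12198098025/10745284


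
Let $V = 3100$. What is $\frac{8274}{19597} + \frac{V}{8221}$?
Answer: $\frac{128771254}{161106937} \approx 0.79929$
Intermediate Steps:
$\frac{8274}{19597} + \frac{V}{8221} = \frac{8274}{19597} + \frac{3100}{8221} = \frac{128771254}{161106937}$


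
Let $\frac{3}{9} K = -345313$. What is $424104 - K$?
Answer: $1460043$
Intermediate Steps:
$K = -1035939$ ($K = 3 \left(-345313\right) = -1035939$)
$424104 - K = 424104 - -1035939 = 424104 + 1035939 = 1460043$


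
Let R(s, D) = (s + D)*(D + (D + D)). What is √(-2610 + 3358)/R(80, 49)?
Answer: 2*√187/18963 ≈ 0.0014423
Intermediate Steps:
R(s, D) = 3*D*(D + s) (R(s, D) = (D + s)*(D + 2*D) = (D + s)*(3*D) = 3*D*(D + s))
√(-2610 + 3358)/R(80, 49) = √(-2610 + 3358)/((3*49*(49 + 80))) = √748/((3*49*129)) = (2*√187)/18963 = (2*√187)*(1/18963) = 2*√187/18963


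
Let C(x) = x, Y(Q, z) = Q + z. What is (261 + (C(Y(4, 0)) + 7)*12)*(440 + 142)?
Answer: 228726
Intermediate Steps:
(261 + (C(Y(4, 0)) + 7)*12)*(440 + 142) = (261 + ((4 + 0) + 7)*12)*(440 + 142) = (261 + (4 + 7)*12)*582 = (261 + 11*12)*582 = (261 + 132)*582 = 393*582 = 228726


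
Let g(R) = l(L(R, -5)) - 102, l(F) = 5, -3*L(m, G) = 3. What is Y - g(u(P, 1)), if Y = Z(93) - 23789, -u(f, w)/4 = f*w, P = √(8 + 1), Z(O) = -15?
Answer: -23707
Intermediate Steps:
L(m, G) = -1 (L(m, G) = -⅓*3 = -1)
P = 3 (P = √9 = 3)
u(f, w) = -4*f*w
g(R) = -97 (g(R) = 5 - 102 = -97)
Y = -23804 (Y = -15 - 23789 = -23804)
Y - g(u(P, 1)) = -23804 - 1*(-97) = -23804 + 97 = -23707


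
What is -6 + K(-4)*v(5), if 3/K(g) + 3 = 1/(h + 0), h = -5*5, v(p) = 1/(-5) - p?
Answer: -33/38 ≈ -0.86842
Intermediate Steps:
v(p) = -⅕ - p
h = -25
K(g) = -75/76 (K(g) = 3/(-3 + 1/(-25 + 0)) = 3/(-3 + 1/(-25)) = 3/(-3 - 1/25) = 3/(-76/25) = 3*(-25/76) = -75/76)
-6 + K(-4)*v(5) = -6 - 75*(-⅕ - 1*5)/76 = -6 - 75*(-⅕ - 5)/76 = -6 - 75/76*(-26/5) = -6 + 195/38 = -33/38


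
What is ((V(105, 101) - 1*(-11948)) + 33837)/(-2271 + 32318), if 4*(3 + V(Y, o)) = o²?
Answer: 193329/120188 ≈ 1.6086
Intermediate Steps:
V(Y, o) = -3 + o²/4
((V(105, 101) - 1*(-11948)) + 33837)/(-2271 + 32318) = (((-3 + (¼)*101²) - 1*(-11948)) + 33837)/(-2271 + 32318) = (((-3 + (¼)*10201) + 11948) + 33837)/30047 = (((-3 + 10201/4) + 11948) + 33837)*(1/30047) = ((10189/4 + 11948) + 33837)*(1/30047) = (57981/4 + 33837)*(1/30047) = (193329/4)*(1/30047) = 193329/120188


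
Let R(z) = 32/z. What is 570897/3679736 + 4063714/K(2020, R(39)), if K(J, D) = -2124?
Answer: -3738045528569/1953939816 ≈ -1913.1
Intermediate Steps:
570897/3679736 + 4063714/K(2020, R(39)) = 570897/3679736 + 4063714/(-2124) = 570897*(1/3679736) + 4063714*(-1/2124) = 570897/3679736 - 2031857/1062 = -3738045528569/1953939816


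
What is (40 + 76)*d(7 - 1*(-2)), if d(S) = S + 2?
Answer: 1276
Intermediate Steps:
d(S) = 2 + S
(40 + 76)*d(7 - 1*(-2)) = (40 + 76)*(2 + (7 - 1*(-2))) = 116*(2 + (7 + 2)) = 116*(2 + 9) = 116*11 = 1276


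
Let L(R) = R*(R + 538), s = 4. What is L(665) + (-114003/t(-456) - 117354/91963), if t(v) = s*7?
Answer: 2049470981379/2574964 ≈ 7.9592e+5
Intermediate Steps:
t(v) = 28 (t(v) = 4*7 = 28)
L(R) = R*(538 + R)
L(665) + (-114003/t(-456) - 117354/91963) = 665*(538 + 665) + (-114003/28 - 117354/91963) = 665*1203 + (-114003*1/28 - 117354*1/91963) = 799995 + (-114003/28 - 117354/91963) = 799995 - 10487343801/2574964 = 2049470981379/2574964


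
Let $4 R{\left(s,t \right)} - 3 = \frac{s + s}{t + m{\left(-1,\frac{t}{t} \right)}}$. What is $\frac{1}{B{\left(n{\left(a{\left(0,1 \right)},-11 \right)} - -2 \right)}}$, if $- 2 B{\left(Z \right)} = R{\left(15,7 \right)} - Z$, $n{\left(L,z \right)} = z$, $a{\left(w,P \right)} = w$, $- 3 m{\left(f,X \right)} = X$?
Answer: $- \frac{16}{87} \approx -0.18391$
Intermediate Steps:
$m{\left(f,X \right)} = - \frac{X}{3}$
$R{\left(s,t \right)} = \frac{3}{4} + \frac{s}{2 \left(- \frac{1}{3} + t\right)}$ ($R{\left(s,t \right)} = \frac{3}{4} + \frac{\left(s + s\right) \frac{1}{t - \frac{t \frac{1}{t}}{3}}}{4} = \frac{3}{4} + \frac{2 s \frac{1}{t - \frac{1}{3}}}{4} = \frac{3}{4} + \frac{2 s \frac{1}{- \frac{1}{3} + t}}{4} = \frac{3}{4} + \frac{s}{2 \left(- \frac{1}{3} + t\right)}$)
$B{\left(Z \right)} = - \frac{15}{16} + \frac{Z}{2}$ ($B{\left(Z \right)} = - \frac{\frac{3 \left(-1 + 2 \cdot 15 + 3 \cdot 7\right)}{4 \left(-1 + 3 \cdot 7\right)} - Z}{2} = - \frac{\frac{3 \left(-1 + 30 + 21\right)}{4 \left(-1 + 21\right)} - Z}{2} = - \frac{\frac{3}{4} \cdot \frac{1}{20} \cdot 50 - Z}{2} = - \frac{\frac{15}{8} - Z}{2} = - \frac{15}{16} + \frac{Z}{2}$)
$\frac{1}{B{\left(n{\left(a{\left(0,1 \right)},-11 \right)} - -2 \right)}} = \frac{1}{- \frac{15}{16} + \frac{-11 - -2}{2}} = \frac{1}{- \frac{15}{16} + \frac{-11 + 2}{2}} = \frac{1}{- \frac{15}{16} + \frac{1}{2} \left(-9\right)} = \frac{1}{- \frac{15}{16} - \frac{9}{2}} = \frac{1}{- \frac{87}{16}} = - \frac{16}{87}$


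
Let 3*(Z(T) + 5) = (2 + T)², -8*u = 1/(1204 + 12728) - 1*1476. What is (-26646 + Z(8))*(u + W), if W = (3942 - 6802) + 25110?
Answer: -199669202914243/334368 ≈ -5.9715e+8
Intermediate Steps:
u = 20563631/111456 (u = -(1/(1204 + 12728) - 1*1476)/8 = -(1/13932 - 1476)/8 = -⅛*(-20563631/13932) = 20563631/111456 ≈ 184.50)
Z(T) = -5 + (2 + T)²/3
W = 22250 (W = -2860 + 25110 = 22250)
(-26646 + Z(8))*(u + W) = (-26646 + (-5 + (2 + 8)²/3))*(20563631/111456 + 22250) = (-26646 + (-5 + (⅓)*10²))*(2500459631/111456) = (-26646 + (-5 + (⅓)*100))*(2500459631/111456) = (-26646 + (-5 + 100/3))*(2500459631/111456) = (-26646 + 85/3)*(2500459631/111456) = -79853/3*2500459631/111456 = -199669202914243/334368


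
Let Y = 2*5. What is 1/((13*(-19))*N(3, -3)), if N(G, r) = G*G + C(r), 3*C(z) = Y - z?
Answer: -3/9880 ≈ -0.00030364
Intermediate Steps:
Y = 10
C(z) = 10/3 - z/3 (C(z) = (10 - z)/3 = 10/3 - z/3)
N(G, r) = 10/3 + G**2 - r/3 (N(G, r) = G*G + (10/3 - r/3) = G**2 + (10/3 - r/3) = 10/3 + G**2 - r/3)
1/((13*(-19))*N(3, -3)) = 1/((13*(-19))*(10/3 + 3**2 - 1/3*(-3))) = 1/(-247*(10/3 + 9 + 1)) = 1/(-247*40/3) = 1/(-9880/3) = -3/9880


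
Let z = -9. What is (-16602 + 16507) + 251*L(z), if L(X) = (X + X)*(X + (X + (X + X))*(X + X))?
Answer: -2155181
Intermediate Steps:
L(X) = 2*X*(X + 6*X**2) (L(X) = (2*X)*(X + (X + 2*X)*(2*X)) = (2*X)*(X + (3*X)*(2*X)) = (2*X)*(X + 6*X**2) = 2*X*(X + 6*X**2))
(-16602 + 16507) + 251*L(z) = (-16602 + 16507) + 251*((-9)**2*(2 + 12*(-9))) = -95 + 251*(81*(2 - 108)) = -95 + 251*(81*(-106)) = -95 + 251*(-8586) = -95 - 2155086 = -2155181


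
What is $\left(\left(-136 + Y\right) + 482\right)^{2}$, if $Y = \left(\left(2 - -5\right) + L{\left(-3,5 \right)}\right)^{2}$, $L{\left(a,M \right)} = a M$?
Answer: $168100$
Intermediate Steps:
$L{\left(a,M \right)} = M a$
$Y = 64$ ($Y = \left(\left(2 - -5\right) + 5 \left(-3\right)\right)^{2} = \left(\left(2 + 5\right) - 15\right)^{2} = \left(7 - 15\right)^{2} = \left(-8\right)^{2} = 64$)
$\left(\left(-136 + Y\right) + 482\right)^{2} = \left(\left(-136 + 64\right) + 482\right)^{2} = \left(-72 + 482\right)^{2} = 410^{2} = 168100$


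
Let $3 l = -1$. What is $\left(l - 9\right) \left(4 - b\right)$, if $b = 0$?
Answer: $- \frac{112}{3} \approx -37.333$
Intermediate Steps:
$l = - \frac{1}{3}$ ($l = \frac{1}{3} \left(-1\right) = - \frac{1}{3} \approx -0.33333$)
$\left(l - 9\right) \left(4 - b\right) = \left(- \frac{1}{3} - 9\right) \left(4 - 0\right) = - \frac{28 \left(4 + 0\right)}{3} = \left(- \frac{28}{3}\right) 4 = - \frac{112}{3}$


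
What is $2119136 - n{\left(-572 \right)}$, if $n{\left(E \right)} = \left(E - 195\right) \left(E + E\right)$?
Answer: $1241688$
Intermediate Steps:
$n{\left(E \right)} = 2 E \left(-195 + E\right)$ ($n{\left(E \right)} = \left(-195 + E\right) 2 E = 2 E \left(-195 + E\right)$)
$2119136 - n{\left(-572 \right)} = 2119136 - 2 \left(-572\right) \left(-195 - 572\right) = 2119136 - 2 \left(-572\right) \left(-767\right) = 2119136 - 877448 = 1241688$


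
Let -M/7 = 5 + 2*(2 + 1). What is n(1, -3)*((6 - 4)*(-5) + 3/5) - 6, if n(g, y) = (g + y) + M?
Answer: 3683/5 ≈ 736.60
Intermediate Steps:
M = -77 (M = -7*(5 + 2*(2 + 1)) = -7*(5 + 2*3) = -7*(5 + 6) = -7*11 = -77)
n(g, y) = -77 + g + y (n(g, y) = (g + y) - 77 = -77 + g + y)
n(1, -3)*((6 - 4)*(-5) + 3/5) - 6 = (-77 + 1 - 3)*((6 - 4)*(-5) + 3/5) - 6 = -79*(2*(-5) + 3*(⅕)) - 6 = -79*(-10 + ⅗) - 6 = -79*(-47/5) - 6 = 3713/5 - 6 = 3683/5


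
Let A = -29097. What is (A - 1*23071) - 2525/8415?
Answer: -87799249/1683 ≈ -52168.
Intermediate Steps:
(A - 1*23071) - 2525/8415 = (-29097 - 1*23071) - 2525/8415 = (-29097 - 23071) - 2525*1/8415 = -52168 - 505/1683 = -87799249/1683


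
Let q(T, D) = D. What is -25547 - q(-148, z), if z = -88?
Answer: -25459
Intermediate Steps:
-25547 - q(-148, z) = -25547 - 1*(-88) = -25547 + 88 = -25459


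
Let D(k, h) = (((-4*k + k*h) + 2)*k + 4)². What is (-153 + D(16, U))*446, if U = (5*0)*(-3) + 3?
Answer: 21518162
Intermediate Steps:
U = 3 (U = 0*(-3) + 3 = 0 + 3 = 3)
D(k, h) = (4 + k*(2 - 4*k + h*k))² (D(k, h) = (((-4*k + h*k) + 2)*k + 4)² = ((2 - 4*k + h*k)*k + 4)² = (k*(2 - 4*k + h*k) + 4)² = (4 + k*(2 - 4*k + h*k))²)
(-153 + D(16, U))*446 = (-153 + (4 - 4*16² + 2*16 + 3*16²)²)*446 = (-153 + (4 - 4*256 + 32 + 3*256)²)*446 = (-153 + (4 - 1024 + 32 + 768)²)*446 = (-153 + (-220)²)*446 = (-153 + 48400)*446 = 48247*446 = 21518162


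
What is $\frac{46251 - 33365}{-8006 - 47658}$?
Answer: $- \frac{6443}{27832} \approx -0.2315$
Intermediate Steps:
$\frac{46251 - 33365}{-8006 - 47658} = \frac{12886}{-55664} = 12886 \left(- \frac{1}{55664}\right) = - \frac{6443}{27832}$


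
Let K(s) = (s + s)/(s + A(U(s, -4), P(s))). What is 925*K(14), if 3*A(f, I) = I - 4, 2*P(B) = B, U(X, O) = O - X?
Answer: 5180/3 ≈ 1726.7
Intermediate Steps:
P(B) = B/2
A(f, I) = -4/3 + I/3 (A(f, I) = (I - 4)/3 = (-4 + I)/3 = -4/3 + I/3)
K(s) = 2*s/(-4/3 + 7*s/6) (K(s) = (s + s)/(s + (-4/3 + (s/2)/3)) = (2*s)/(s + (-4/3 + s/6)) = (2*s)/(-4/3 + 7*s/6) = 2*s/(-4/3 + 7*s/6))
925*K(14) = 925*(12*14/(-8 + 7*14)) = 925*(12*14/(-8 + 98)) = 925*(12*14/90) = 925*(12*14*(1/90)) = 925*(28/15) = 5180/3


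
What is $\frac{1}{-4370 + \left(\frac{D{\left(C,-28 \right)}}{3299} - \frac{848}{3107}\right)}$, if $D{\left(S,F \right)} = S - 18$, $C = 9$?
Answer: $- \frac{10249993}{44795294925} \approx -0.00022882$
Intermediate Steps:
$D{\left(S,F \right)} = -18 + S$
$\frac{1}{-4370 + \left(\frac{D{\left(C,-28 \right)}}{3299} - \frac{848}{3107}\right)} = \frac{1}{-4370 - \left(\frac{848}{3107} - \frac{-18 + 9}{3299}\right)} = \frac{1}{-4370 - \frac{2825515}{10249993}} = \frac{1}{- \frac{44795294925}{10249993}} = - \frac{10249993}{44795294925}$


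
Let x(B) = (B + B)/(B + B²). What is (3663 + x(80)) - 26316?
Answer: -1834891/81 ≈ -22653.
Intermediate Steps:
x(B) = 2*B/(B + B²) (x(B) = (2*B)/(B + B²) = 2*B/(B + B²))
(3663 + x(80)) - 26316 = (3663 + 2/(1 + 80)) - 26316 = (3663 + 2/81) - 26316 = 296705/81 - 26316 = -1834891/81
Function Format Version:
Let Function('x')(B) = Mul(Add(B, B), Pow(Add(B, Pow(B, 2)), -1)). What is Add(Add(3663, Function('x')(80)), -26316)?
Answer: Rational(-1834891, 81) ≈ -22653.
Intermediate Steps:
Function('x')(B) = Mul(2, B, Pow(Add(B, Pow(B, 2)), -1)) (Function('x')(B) = Mul(Mul(2, B), Pow(Add(B, Pow(B, 2)), -1)) = Mul(2, B, Pow(Add(B, Pow(B, 2)), -1)))
Add(Add(3663, Function('x')(80)), -26316) = Add(Add(3663, Mul(2, Pow(Add(1, 80), -1))), -26316) = Add(Add(3663, Mul(2, Pow(81, -1))), -26316) = Add(Add(3663, Mul(2, Rational(1, 81))), -26316) = Add(Add(3663, Rational(2, 81)), -26316) = Add(Rational(296705, 81), -26316) = Rational(-1834891, 81)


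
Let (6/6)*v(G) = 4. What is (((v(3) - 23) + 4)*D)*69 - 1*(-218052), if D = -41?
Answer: 260487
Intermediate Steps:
v(G) = 4
(((v(3) - 23) + 4)*D)*69 - 1*(-218052) = (((4 - 23) + 4)*(-41))*69 - 1*(-218052) = ((-19 + 4)*(-41))*69 + 218052 = -15*(-41)*69 + 218052 = 615*69 + 218052 = 42435 + 218052 = 260487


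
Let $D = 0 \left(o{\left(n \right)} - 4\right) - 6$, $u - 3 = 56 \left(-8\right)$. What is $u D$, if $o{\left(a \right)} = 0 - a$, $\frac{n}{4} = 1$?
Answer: $2670$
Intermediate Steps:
$u = -445$ ($u = 3 + 56 \left(-8\right) = 3 - 448 = -445$)
$n = 4$ ($n = 4 \cdot 1 = 4$)
$o{\left(a \right)} = - a$
$D = -6$ ($D = 0 \left(\left(-1\right) 4 - 4\right) - 6 = 0 \left(-4 - 4\right) - 6 = 0 \left(-8\right) - 6 = 0 - 6 = -6$)
$u D = \left(-445\right) \left(-6\right) = 2670$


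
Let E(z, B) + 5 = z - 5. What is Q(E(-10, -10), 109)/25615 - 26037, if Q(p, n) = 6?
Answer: -666937749/25615 ≈ -26037.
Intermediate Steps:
E(z, B) = -10 + z (E(z, B) = -5 + (z - 5) = -5 + (-5 + z) = -10 + z)
Q(E(-10, -10), 109)/25615 - 26037 = 6/25615 - 26037 = -666937749/25615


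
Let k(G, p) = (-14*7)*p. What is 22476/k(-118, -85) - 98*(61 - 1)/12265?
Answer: 22668774/10216745 ≈ 2.2188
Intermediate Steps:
k(G, p) = -98*p
22476/k(-118, -85) - 98*(61 - 1)/12265 = 22476/((-98*(-85))) - 98*(61 - 1)/12265 = 22476/8330 - 98*60*(1/12265) = 22476*(1/8330) - 5880*1/12265 = 11238/4165 - 1176/2453 = 22668774/10216745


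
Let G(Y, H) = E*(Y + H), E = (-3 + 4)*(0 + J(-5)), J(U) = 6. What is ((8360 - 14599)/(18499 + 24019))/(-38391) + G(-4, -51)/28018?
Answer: -269243506619/22867010308842 ≈ -0.011774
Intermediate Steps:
E = 6 (E = (-3 + 4)*(0 + 6) = 1*6 = 6)
G(Y, H) = 6*H + 6*Y (G(Y, H) = 6*(Y + H) = 6*(H + Y) = 6*H + 6*Y)
((8360 - 14599)/(18499 + 24019))/(-38391) + G(-4, -51)/28018 = ((8360 - 14599)/(18499 + 24019))/(-38391) + (6*(-51) + 6*(-4))/28018 = -6239/42518*(-1/38391) + (-306 - 24)*(1/28018) = -6239*1/42518*(-1/38391) - 330*1/28018 = -6239/42518*(-1/38391) - 165/14009 = 6239/1632308538 - 165/14009 = -269243506619/22867010308842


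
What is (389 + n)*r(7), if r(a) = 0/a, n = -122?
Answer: 0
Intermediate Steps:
r(a) = 0
(389 + n)*r(7) = (389 - 122)*0 = 267*0 = 0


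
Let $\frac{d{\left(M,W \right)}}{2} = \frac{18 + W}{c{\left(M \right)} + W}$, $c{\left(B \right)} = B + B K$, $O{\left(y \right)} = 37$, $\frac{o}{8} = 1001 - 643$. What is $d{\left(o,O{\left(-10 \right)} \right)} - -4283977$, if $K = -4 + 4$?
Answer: $\frac{12427817387}{2901} \approx 4.284 \cdot 10^{6}$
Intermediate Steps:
$K = 0$
$o = 2864$ ($o = 8 \left(1001 - 643\right) = 8 \cdot 358 = 2864$)
$c{\left(B \right)} = B$ ($c{\left(B \right)} = B + B 0 = B + 0 = B$)
$d{\left(M,W \right)} = \frac{2 \left(18 + W\right)}{M + W}$ ($d{\left(M,W \right)} = 2 \frac{18 + W}{M + W} = \frac{2 \left(18 + W\right)}{M + W}$)
$d{\left(o,O{\left(-10 \right)} \right)} - -4283977 = \frac{2 \left(18 + 37\right)}{2864 + 37} - -4283977 = 2 \cdot \frac{1}{2901} \cdot 55 + 4283977 = \frac{110}{2901} + 4283977 = \frac{12427817387}{2901}$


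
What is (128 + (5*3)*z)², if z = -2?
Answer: 9604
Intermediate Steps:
(128 + (5*3)*z)² = (128 + (5*3)*(-2))² = (128 + 15*(-2))² = (128 - 30)² = 98² = 9604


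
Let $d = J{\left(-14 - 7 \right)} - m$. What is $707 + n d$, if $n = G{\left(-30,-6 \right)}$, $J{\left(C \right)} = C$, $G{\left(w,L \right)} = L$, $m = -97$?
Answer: $251$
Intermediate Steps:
$n = -6$
$d = 76$ ($d = \left(-14 - 7\right) - -97 = -21 + 97 = 76$)
$707 + n d = 707 - 456 = 251$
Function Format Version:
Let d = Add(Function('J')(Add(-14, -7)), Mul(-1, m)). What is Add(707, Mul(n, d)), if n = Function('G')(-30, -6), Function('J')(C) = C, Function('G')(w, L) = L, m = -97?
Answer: 251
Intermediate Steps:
n = -6
d = 76 (d = Add(Add(-14, -7), Mul(-1, -97)) = Add(-21, 97) = 76)
Add(707, Mul(n, d)) = Add(707, Mul(-6, 76)) = Add(707, -456) = 251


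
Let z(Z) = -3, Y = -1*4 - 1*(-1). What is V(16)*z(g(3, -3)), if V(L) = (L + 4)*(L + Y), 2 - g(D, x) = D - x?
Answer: -780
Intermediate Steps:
Y = -3 (Y = -4 + 1 = -3)
g(D, x) = 2 + x - D (g(D, x) = 2 - (D - x) = 2 + (x - D) = 2 + x - D)
V(L) = (-3 + L)*(4 + L) (V(L) = (L + 4)*(L - 3) = (4 + L)*(-3 + L) = (-3 + L)*(4 + L))
V(16)*z(g(3, -3)) = (-12 + 16 + 16²)*(-3) = (-12 + 16 + 256)*(-3) = 260*(-3) = -780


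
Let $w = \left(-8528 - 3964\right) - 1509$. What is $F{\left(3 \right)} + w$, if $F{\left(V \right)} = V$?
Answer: $-13998$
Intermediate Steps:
$w = -14001$ ($w = -12492 - 1509 = -14001$)
$F{\left(3 \right)} + w = 3 - 14001 = -13998$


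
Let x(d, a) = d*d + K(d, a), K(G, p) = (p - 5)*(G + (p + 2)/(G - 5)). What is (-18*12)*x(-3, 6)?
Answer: -1080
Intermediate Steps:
K(G, p) = (-5 + p)*(G + (2 + p)/(-5 + G))
x(d, a) = d**2 + (-10 + a**2 - 5*d**2 - 3*a + 25*d + a*d**2 - 5*a*d)/(-5 + d) (x(d, a) = d*d + (-10 + a**2 - 5*d**2 - 3*a + 25*d + a*d**2 - 5*d*a)/(-5 + d) = d**2 + (-10 + a**2 - 5*d**2 - 3*a + 25*d + a*d**2 - 5*a*d)/(-5 + d))
(-18*12)*x(-3, 6) = (-18*12)*((-10 + 6**2 + (-3)**3 - 10*(-3)**2 - 3*6 + 25*(-3) + 6*(-3)**2 - 5*6*(-3))/(-5 - 3)) = -216*(-10 + 36 - 27 - 10*9 - 18 - 75 + 6*9 + 90)/(-8) = -(-27)*(-10 + 36 - 27 - 90 - 18 - 75 + 54 + 90) = -(-27)*(-40) = -216*5 = -1080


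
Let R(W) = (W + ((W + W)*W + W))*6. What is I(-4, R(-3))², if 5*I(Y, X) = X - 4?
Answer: 4624/25 ≈ 184.96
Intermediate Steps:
R(W) = 12*W + 12*W² (R(W) = (W + ((2*W)*W + W))*6 = (W + (2*W² + W))*6 = (W + (W + 2*W²))*6 = (2*W + 2*W²)*6 = 12*W + 12*W²)
I(Y, X) = -⅘ + X/5 (I(Y, X) = (X - 4)/5 = (-4 + X)/5 = -⅘ + X/5)
I(-4, R(-3))² = (-⅘ + (12*(-3)*(1 - 3))/5)² = (-⅘ + (12*(-3)*(-2))/5)² = (-⅘ + (⅕)*72)² = (-⅘ + 72/5)² = (68/5)² = 4624/25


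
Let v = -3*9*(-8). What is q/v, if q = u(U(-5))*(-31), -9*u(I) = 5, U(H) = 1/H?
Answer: 155/1944 ≈ 0.079733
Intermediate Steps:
v = 216 (v = -27*(-8) = 216)
u(I) = -5/9 (u(I) = -⅑*5 = -5/9)
q = 155/9 (q = -5/9*(-31) = 155/9 ≈ 17.222)
q/v = (155/9)/216 = (155/9)*(1/216) = 155/1944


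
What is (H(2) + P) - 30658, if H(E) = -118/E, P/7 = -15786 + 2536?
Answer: -123467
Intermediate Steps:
P = -92750 (P = 7*(-15786 + 2536) = 7*(-13250) = -92750)
(H(2) + P) - 30658 = (-118/2 - 92750) - 30658 = (-118*½ - 92750) - 30658 = (-59 - 92750) - 30658 = -92809 - 30658 = -123467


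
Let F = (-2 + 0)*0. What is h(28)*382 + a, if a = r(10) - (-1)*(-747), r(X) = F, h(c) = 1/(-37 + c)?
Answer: -7105/9 ≈ -789.44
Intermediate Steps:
F = 0 (F = -2*0 = 0)
r(X) = 0
a = -747 (a = 0 - (-1)*(-747) = 0 - 1*747 = 0 - 747 = -747)
h(28)*382 + a = 382/(-37 + 28) - 747 = 382/(-9) - 747 = -⅑*382 - 747 = -382/9 - 747 = -7105/9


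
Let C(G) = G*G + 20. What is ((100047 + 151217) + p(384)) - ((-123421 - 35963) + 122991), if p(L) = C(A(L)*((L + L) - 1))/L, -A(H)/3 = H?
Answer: 195207786341/96 ≈ 2.0334e+9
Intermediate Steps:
A(H) = -3*H
C(G) = 20 + G**2 (C(G) = G**2 + 20 = 20 + G**2)
p(L) = (20 + 9*L**2*(-1 + 2*L)**2)/L (p(L) = (20 + ((-3*L)*((L + L) - 1))**2)/L = (20 + ((-3*L)*(2*L - 1))**2)/L = (20 + ((-3*L)*(-1 + 2*L))**2)/L = (20 + (-3*L*(-1 + 2*L))**2)/L = (20 + 9*L**2*(-1 + 2*L)**2)/L)
((100047 + 151217) + p(384)) - ((-123421 - 35963) + 122991) = ((100047 + 151217) + (20/384 + 9*384*(-1 + 2*384)**2)) - ((-123421 - 35963) + 122991) = (251264 + (20*(1/384) + 9*384*(-1 + 768)**2)) - (-159384 + 122991) = (251264 + (5/96 + 9*384*767**2)) - 1*(-36393) = (251264 + (5/96 + 9*384*588289)) + 36393 = (251264 + (5/96 + 2033126784)) + 36393 = (251264 + 195180171269/96) + 36393 = 195204292613/96 + 36393 = 195207786341/96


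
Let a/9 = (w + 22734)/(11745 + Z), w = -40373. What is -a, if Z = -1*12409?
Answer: -158751/664 ≈ -239.08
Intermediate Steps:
Z = -12409
a = 158751/664 (a = 9*((-40373 + 22734)/(11745 - 12409)) = 9*(-17639/(-664)) = 9*(-17639*(-1/664)) = 9*(17639/664) = 158751/664 ≈ 239.08)
-a = -1*158751/664 = -158751/664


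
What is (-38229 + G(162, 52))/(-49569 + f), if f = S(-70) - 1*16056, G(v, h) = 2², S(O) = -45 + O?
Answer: 7645/13148 ≈ 0.58146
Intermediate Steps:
G(v, h) = 4
f = -16171 (f = (-45 - 70) - 1*16056 = -115 - 16056 = -16171)
(-38229 + G(162, 52))/(-49569 + f) = (-38229 + 4)/(-49569 - 16171) = -38225/(-65740) = -38225*(-1/65740) = 7645/13148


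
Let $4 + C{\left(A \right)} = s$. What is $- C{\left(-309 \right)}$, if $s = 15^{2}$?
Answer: $-221$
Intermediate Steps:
$s = 225$
$C{\left(A \right)} = 221$ ($C{\left(A \right)} = -4 + 225 = 221$)
$- C{\left(-309 \right)} = \left(-1\right) 221 = -221$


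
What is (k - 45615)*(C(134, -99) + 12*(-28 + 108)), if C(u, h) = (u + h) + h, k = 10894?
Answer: -31110016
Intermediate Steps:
C(u, h) = u + 2*h (C(u, h) = (h + u) + h = u + 2*h)
(k - 45615)*(C(134, -99) + 12*(-28 + 108)) = (10894 - 45615)*((134 + 2*(-99)) + 12*(-28 + 108)) = -34721*((134 - 198) + 12*80) = -34721*(-64 + 960) = -34721*896 = -31110016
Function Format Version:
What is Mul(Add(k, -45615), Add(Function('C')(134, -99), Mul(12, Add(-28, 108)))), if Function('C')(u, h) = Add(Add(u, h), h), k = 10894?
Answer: -31110016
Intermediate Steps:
Function('C')(u, h) = Add(u, Mul(2, h)) (Function('C')(u, h) = Add(Add(h, u), h) = Add(u, Mul(2, h)))
Mul(Add(k, -45615), Add(Function('C')(134, -99), Mul(12, Add(-28, 108)))) = Mul(Add(10894, -45615), Add(Add(134, Mul(2, -99)), Mul(12, Add(-28, 108)))) = Mul(-34721, Add(Add(134, -198), Mul(12, 80))) = Mul(-34721, Add(-64, 960)) = Mul(-34721, 896) = -31110016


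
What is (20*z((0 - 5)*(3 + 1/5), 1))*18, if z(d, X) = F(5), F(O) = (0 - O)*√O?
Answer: -1800*√5 ≈ -4024.9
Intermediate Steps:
F(O) = -O^(3/2) (F(O) = (-O)*√O = -O^(3/2))
z(d, X) = -5*√5 (z(d, X) = -5^(3/2) = -5*√5)
(20*z((0 - 5)*(3 + 1/5), 1))*18 = (20*(-5*√5))*18 = -100*√5*18 = -1800*√5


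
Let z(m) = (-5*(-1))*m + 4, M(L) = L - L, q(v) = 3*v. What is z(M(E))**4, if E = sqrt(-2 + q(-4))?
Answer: 256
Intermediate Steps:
E = I*sqrt(14) (E = sqrt(-2 + 3*(-4)) = sqrt(-2 - 12) = sqrt(-14) = I*sqrt(14) ≈ 3.7417*I)
M(L) = 0
z(m) = 4 + 5*m (z(m) = 5*m + 4 = 4 + 5*m)
z(M(E))**4 = (4 + 5*0)**4 = (4 + 0)**4 = 4**4 = 256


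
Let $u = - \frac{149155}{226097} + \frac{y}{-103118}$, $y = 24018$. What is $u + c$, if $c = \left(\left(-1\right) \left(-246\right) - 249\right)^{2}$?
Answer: $\frac{94510535489}{11657335223} \approx 8.1074$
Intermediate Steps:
$c = 9$ ($c = \left(246 - 249\right)^{2} = \left(-3\right)^{2} = 9$)
$u = - \frac{10405481518}{11657335223}$ ($u = - \frac{149155}{226097} + \frac{24018}{-103118} = \left(-149155\right) \frac{1}{226097} + 24018 \left(- \frac{1}{103118}\right) = - \frac{149155}{226097} - \frac{12009}{51559} = - \frac{10405481518}{11657335223} \approx -0.89261$)
$u + c = - \frac{10405481518}{11657335223} + 9 = \frac{94510535489}{11657335223}$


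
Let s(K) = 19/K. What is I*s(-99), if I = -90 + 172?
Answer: -1558/99 ≈ -15.737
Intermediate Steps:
I = 82
I*s(-99) = 82*(19/(-99)) = 82*(19*(-1/99)) = 82*(-19/99) = -1558/99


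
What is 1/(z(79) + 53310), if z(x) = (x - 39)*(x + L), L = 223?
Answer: 1/65390 ≈ 1.5293e-5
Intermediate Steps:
z(x) = (-39 + x)*(223 + x) (z(x) = (x - 39)*(x + 223) = (-39 + x)*(223 + x))
1/(z(79) + 53310) = 1/((-8697 + 79² + 184*79) + 53310) = 1/((-8697 + 6241 + 14536) + 53310) = 1/(12080 + 53310) = 1/65390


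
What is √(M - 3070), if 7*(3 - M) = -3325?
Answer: 36*I*√2 ≈ 50.912*I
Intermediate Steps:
M = 478 (M = 3 - ⅐*(-3325) = 3 + 475 = 478)
√(M - 3070) = √(478 - 3070) = √(-2592) = 36*I*√2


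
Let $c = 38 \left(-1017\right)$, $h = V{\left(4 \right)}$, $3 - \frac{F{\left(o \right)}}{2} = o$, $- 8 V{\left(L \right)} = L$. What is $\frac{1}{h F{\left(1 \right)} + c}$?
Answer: $- \frac{1}{38648} \approx -2.5875 \cdot 10^{-5}$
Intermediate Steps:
$V{\left(L \right)} = - \frac{L}{8}$
$F{\left(o \right)} = 6 - 2 o$
$h = - \frac{1}{2}$ ($h = \left(- \frac{1}{8}\right) 4 = - \frac{1}{2} \approx -0.5$)
$c = -38646$
$\frac{1}{h F{\left(1 \right)} + c} = \frac{1}{- \frac{6 - 2}{2} - 38646} = \frac{1}{\left(- \frac{1}{2}\right) 4 - 38646} = \frac{1}{-2 - 38646} = \frac{1}{-38648} = - \frac{1}{38648}$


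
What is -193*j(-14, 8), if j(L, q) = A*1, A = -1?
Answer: 193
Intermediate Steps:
j(L, q) = -1 (j(L, q) = -1*1 = -1)
-193*j(-14, 8) = -193*(-1) = 193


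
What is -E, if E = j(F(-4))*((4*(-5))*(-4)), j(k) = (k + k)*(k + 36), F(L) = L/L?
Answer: -5920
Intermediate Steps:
F(L) = 1
j(k) = 2*k*(36 + k) (j(k) = (2*k)*(36 + k) = 2*k*(36 + k))
E = 5920 (E = (2*1*(36 + 1))*((4*(-5))*(-4)) = (2*1*37)*(-20*(-4)) = 74*80 = 5920)
-E = -1*5920 = -5920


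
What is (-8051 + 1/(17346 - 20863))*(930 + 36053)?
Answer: -1047187254744/3517 ≈ -2.9775e+8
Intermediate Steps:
(-8051 + 1/(17346 - 20863))*(930 + 36053) = (-8051 + 1/(-3517))*36983 = (-8051 - 1/3517)*36983 = -28315368/3517*36983 = -1047187254744/3517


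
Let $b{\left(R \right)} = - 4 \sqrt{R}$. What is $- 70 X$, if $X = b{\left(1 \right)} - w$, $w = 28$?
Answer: $2240$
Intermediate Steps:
$X = -32$ ($X = - 4 \sqrt{1} - 28 = \left(-4\right) 1 - 28 = -4 - 28 = -32$)
$- 70 X = \left(-70\right) \left(-32\right) = 2240$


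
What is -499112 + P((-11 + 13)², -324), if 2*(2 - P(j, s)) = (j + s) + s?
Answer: -498788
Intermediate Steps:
P(j, s) = 2 - s - j/2 (P(j, s) = 2 - ((j + s) + s)/2 = 2 - (j + 2*s)/2 = 2 + (-s - j/2) = 2 - s - j/2)
-499112 + P((-11 + 13)², -324) = -499112 + (2 - 1*(-324) - (-11 + 13)²/2) = -499112 + (2 + 324 - ½*2²) = -499112 + (2 + 324 - ½*4) = -499112 + (2 + 324 - 2) = -499112 + 324 = -498788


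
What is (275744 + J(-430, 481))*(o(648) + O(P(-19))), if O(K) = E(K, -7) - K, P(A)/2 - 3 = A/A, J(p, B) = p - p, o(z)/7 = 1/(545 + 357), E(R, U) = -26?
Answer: -4227293392/451 ≈ -9.3732e+6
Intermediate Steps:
o(z) = 7/902 (o(z) = 7/(545 + 357) = 7/902)
J(p, B) = 0
P(A) = 8 (P(A) = 6 + 2*(A/A) = 6 + 2*1 = 6 + 2 = 8)
O(K) = -26 - K
(275744 + J(-430, 481))*(o(648) + O(P(-19))) = (275744 + 0)*(7/902 + (-26 - 1*8)) = 275744*(7/902 + (-26 - 8)) = 275744*(7/902 - 34) = 275744*(-30661/902) = -4227293392/451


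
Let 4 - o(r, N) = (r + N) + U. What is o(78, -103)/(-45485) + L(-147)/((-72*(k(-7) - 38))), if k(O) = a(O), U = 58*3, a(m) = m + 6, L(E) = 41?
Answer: 454409/25544376 ≈ 0.017789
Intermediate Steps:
a(m) = 6 + m
U = 174
k(O) = 6 + O
o(r, N) = -170 - N - r (o(r, N) = 4 - ((r + N) + 174) = 4 - ((N + r) + 174) = 4 - (174 + N + r) = 4 + (-174 - N - r) = -170 - N - r)
o(78, -103)/(-45485) + L(-147)/((-72*(k(-7) - 38))) = (-170 - 1*(-103) - 1*78)/(-45485) + 41/((-72*((6 - 7) - 38))) = (-170 + 103 - 78)*(-1/45485) + 41/((-72*(-1 - 38))) = -145*(-1/45485) + 41/((-72*(-39))) = 29/9097 + 41/2808 = 454409/25544376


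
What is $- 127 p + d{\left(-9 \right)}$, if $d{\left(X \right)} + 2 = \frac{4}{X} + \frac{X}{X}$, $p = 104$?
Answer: $- \frac{118885}{9} \approx -13209.0$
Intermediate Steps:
$d{\left(X \right)} = -1 + \frac{4}{X}$ ($d{\left(X \right)} = -2 + \left(\frac{4}{X} + \frac{X}{X}\right) = -2 + \left(\frac{4}{X} + 1\right) = -2 + \left(1 + \frac{4}{X}\right) = -1 + \frac{4}{X}$)
$- 127 p + d{\left(-9 \right)} = \left(-127\right) 104 + \frac{4 - -9}{-9} = -13208 - \frac{4 + 9}{9} = -13208 - \frac{13}{9} = - \frac{118885}{9}$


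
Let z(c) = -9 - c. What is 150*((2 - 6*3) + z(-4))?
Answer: -3150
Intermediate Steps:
150*((2 - 6*3) + z(-4)) = 150*((2 - 6*3) + (-9 - 1*(-4))) = 150*((2 - 18) + (-9 + 4)) = 150*(-16 - 5) = 150*(-21) = -3150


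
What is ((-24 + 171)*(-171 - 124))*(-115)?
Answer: 4986975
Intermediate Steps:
((-24 + 171)*(-171 - 124))*(-115) = (147*(-295))*(-115) = -43365*(-115) = 4986975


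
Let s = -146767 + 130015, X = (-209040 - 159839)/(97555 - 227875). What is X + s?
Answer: -2182751761/130320 ≈ -16749.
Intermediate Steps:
X = 368879/130320 (X = -368879/(-130320) = -368879*(-1/130320) = 368879/130320 ≈ 2.8306)
s = -16752
X + s = 368879/130320 - 16752 = -2182751761/130320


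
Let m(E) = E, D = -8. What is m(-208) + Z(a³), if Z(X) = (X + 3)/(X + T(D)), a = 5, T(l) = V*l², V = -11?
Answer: -120560/579 ≈ -208.22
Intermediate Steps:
T(l) = -11*l²
Z(X) = (3 + X)/(-704 + X) (Z(X) = (X + 3)/(X - 11*(-8)²) = (3 + X)/(X - 11*64) = (3 + X)/(X - 704) = (3 + X)/(-704 + X))
m(-208) + Z(a³) = -208 + (3 + 5³)/(-704 + 5³) = -208 + (3 + 125)/(-704 + 125) = -208 + 128/(-579) = -208 - 1/579*128 = -208 - 128/579 = -120560/579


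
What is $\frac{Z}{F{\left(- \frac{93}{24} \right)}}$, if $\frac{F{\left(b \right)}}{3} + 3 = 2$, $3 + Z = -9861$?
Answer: $3288$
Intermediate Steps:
$Z = -9864$ ($Z = -3 - 9861 = -9864$)
$F{\left(b \right)} = -3$ ($F{\left(b \right)} = -9 + 3 \cdot 2 = -9 + 6 = -3$)
$\frac{Z}{F{\left(- \frac{93}{24} \right)}} = - \frac{9864}{-3} = \left(-9864\right) \left(- \frac{1}{3}\right) = 3288$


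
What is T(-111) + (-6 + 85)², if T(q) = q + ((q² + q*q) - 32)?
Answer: 30740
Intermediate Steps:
T(q) = -32 + q + 2*q² (T(q) = q + ((q² + q²) - 32) = q + (2*q² - 32) = q + (-32 + 2*q²) = -32 + q + 2*q²)
T(-111) + (-6 + 85)² = (-32 - 111 + 2*(-111)²) + (-6 + 85)² = (-32 - 111 + 2*12321) + 79² = (-32 - 111 + 24642) + 6241 = 24499 + 6241 = 30740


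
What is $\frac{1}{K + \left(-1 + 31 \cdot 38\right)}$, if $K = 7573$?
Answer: $\frac{1}{8750} \approx 0.00011429$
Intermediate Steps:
$\frac{1}{K + \left(-1 + 31 \cdot 38\right)} = \frac{1}{7573 + \left(-1 + 31 \cdot 38\right)} = \frac{1}{7573 + \left(-1 + 1178\right)} = \frac{1}{7573 + 1177} = \frac{1}{8750}$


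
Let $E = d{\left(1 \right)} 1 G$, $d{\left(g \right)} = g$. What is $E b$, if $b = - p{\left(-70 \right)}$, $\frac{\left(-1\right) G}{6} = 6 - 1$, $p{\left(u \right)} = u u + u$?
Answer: $144900$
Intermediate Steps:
$p{\left(u \right)} = u + u^{2}$ ($p{\left(u \right)} = u^{2} + u = u + u^{2}$)
$G = -30$ ($G = - 6 \left(6 - 1\right) = \left(-6\right) 5 = -30$)
$E = -30$ ($E = 1 \cdot 1 \left(-30\right) = 1 \left(-30\right) = -30$)
$b = -4830$ ($b = - \left(-70\right) \left(1 - 70\right) = - \left(-70\right) \left(-69\right) = \left(-1\right) 4830 = -4830$)
$E b = \left(-30\right) \left(-4830\right) = 144900$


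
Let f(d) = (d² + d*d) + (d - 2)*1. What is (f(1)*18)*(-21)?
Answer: -378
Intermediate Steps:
f(d) = -2 + d + 2*d² (f(d) = (d² + d²) + (-2 + d)*1 = 2*d² + (-2 + d) = -2 + d + 2*d²)
(f(1)*18)*(-21) = ((-2 + 1 + 2*1²)*18)*(-21) = ((-2 + 1 + 2*1)*18)*(-21) = ((-2 + 1 + 2)*18)*(-21) = (1*18)*(-21) = 18*(-21) = -378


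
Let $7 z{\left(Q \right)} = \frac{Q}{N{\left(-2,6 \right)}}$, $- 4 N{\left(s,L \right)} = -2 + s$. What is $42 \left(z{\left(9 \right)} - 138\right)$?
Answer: $-5742$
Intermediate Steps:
$N{\left(s,L \right)} = \frac{1}{2} - \frac{s}{4}$ ($N{\left(s,L \right)} = - \frac{-2 + s}{4} = \frac{1}{2} - \frac{s}{4}$)
$z{\left(Q \right)} = \frac{Q}{7}$ ($z{\left(Q \right)} = \frac{Q \frac{1}{\frac{1}{2} - - \frac{1}{2}}}{7} = \frac{Q \frac{1}{\frac{1}{2} + \frac{1}{2}}}{7} = \frac{Q 1^{-1}}{7} = \frac{Q 1}{7} = \frac{Q}{7}$)
$42 \left(z{\left(9 \right)} - 138\right) = 42 \left(\frac{1}{7} \cdot 9 - 138\right) = 42 \left(\frac{9}{7} - 138\right) = 42 \left(- \frac{957}{7}\right) = -5742$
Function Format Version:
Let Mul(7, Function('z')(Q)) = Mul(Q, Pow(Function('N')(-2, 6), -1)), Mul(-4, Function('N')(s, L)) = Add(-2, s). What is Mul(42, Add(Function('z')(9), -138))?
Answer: -5742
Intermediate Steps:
Function('N')(s, L) = Add(Rational(1, 2), Mul(Rational(-1, 4), s)) (Function('N')(s, L) = Mul(Rational(-1, 4), Add(-2, s)) = Add(Rational(1, 2), Mul(Rational(-1, 4), s)))
Function('z')(Q) = Mul(Rational(1, 7), Q) (Function('z')(Q) = Mul(Rational(1, 7), Mul(Q, Pow(Add(Rational(1, 2), Mul(Rational(-1, 4), -2)), -1))) = Mul(Rational(1, 7), Mul(Q, Pow(Add(Rational(1, 2), Rational(1, 2)), -1))) = Mul(Rational(1, 7), Mul(Q, Pow(1, -1))) = Mul(Rational(1, 7), Mul(Q, 1)) = Mul(Rational(1, 7), Q))
Mul(42, Add(Function('z')(9), -138)) = Mul(42, Add(Mul(Rational(1, 7), 9), -138)) = Mul(42, Add(Rational(9, 7), -138)) = Mul(42, Rational(-957, 7)) = -5742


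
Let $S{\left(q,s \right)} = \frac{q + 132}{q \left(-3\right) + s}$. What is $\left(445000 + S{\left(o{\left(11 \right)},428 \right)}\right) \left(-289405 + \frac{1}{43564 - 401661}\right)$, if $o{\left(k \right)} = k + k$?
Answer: $- \frac{8347294071725666022}{64815557} \approx -1.2879 \cdot 10^{11}$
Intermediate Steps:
$o{\left(k \right)} = 2 k$
$S{\left(q,s \right)} = \frac{132 + q}{s - 3 q}$ ($S{\left(q,s \right)} = \frac{132 + q}{- 3 q + s} = \frac{132 + q}{s - 3 q}$)
$\left(445000 + S{\left(o{\left(11 \right)},428 \right)}\right) \left(-289405 + \frac{1}{43564 - 401661}\right) = \left(445000 + \frac{-132 - 2 \cdot 11}{\left(-1\right) 428 + 3 \cdot 2 \cdot 11}\right) \left(-289405 + \frac{1}{43564 - 401661}\right) = \left(445000 + \frac{-132 - 22}{-428 + 3 \cdot 22}\right) \left(-289405 + \frac{1}{-358097}\right) = \left(445000 + \frac{-132 - 22}{-428 + 66}\right) \left(-289405 - \frac{1}{358097}\right) = \left(445000 + \frac{1}{-362} \left(-154\right)\right) \left(- \frac{103635062286}{358097}\right) = \left(445000 - - \frac{77}{181}\right) \left(- \frac{103635062286}{358097}\right) = \left(445000 + \frac{77}{181}\right) \left(- \frac{103635062286}{358097}\right) = \frac{80545077}{181} \left(- \frac{103635062286}{358097}\right) = - \frac{8347294071725666022}{64815557}$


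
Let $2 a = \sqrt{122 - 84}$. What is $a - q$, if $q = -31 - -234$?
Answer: $-203 + \frac{\sqrt{38}}{2} \approx -199.92$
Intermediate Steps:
$q = 203$ ($q = -31 + 234 = 203$)
$a = \frac{\sqrt{38}}{2}$ ($a = \frac{\sqrt{122 - 84}}{2} = \frac{\sqrt{38}}{2} \approx 3.0822$)
$a - q = \frac{\sqrt{38}}{2} - 203 = -203 + \frac{\sqrt{38}}{2}$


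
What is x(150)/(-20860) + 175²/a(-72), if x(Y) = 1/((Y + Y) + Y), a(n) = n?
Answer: -499091797/1173375 ≈ -425.35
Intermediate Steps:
x(Y) = 1/(3*Y) (x(Y) = 1/(2*Y + Y) = 1/(3*Y))
x(150)/(-20860) + 175²/a(-72) = ((⅓)/150)/(-20860) + 175²/(-72) = ((⅓)*(1/150))*(-1/20860) + 30625*(-1/72) = (1/450)*(-1/20860) - 30625/72 = -1/9387000 - 30625/72 = -499091797/1173375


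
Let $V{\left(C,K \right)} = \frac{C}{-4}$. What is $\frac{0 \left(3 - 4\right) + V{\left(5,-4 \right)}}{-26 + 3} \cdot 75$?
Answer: $\frac{375}{92} \approx 4.0761$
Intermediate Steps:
$V{\left(C,K \right)} = - \frac{C}{4}$ ($V{\left(C,K \right)} = C \left(- \frac{1}{4}\right) = - \frac{C}{4}$)
$\frac{0 \left(3 - 4\right) + V{\left(5,-4 \right)}}{-26 + 3} \cdot 75 = \frac{0 \left(3 - 4\right) - \frac{5}{4}}{-26 + 3} \cdot 75 = \frac{0 \left(-1\right) - \frac{5}{4}}{-23} \cdot 75 = \left(0 - \frac{5}{4}\right) \left(- \frac{1}{23}\right) 75 = \left(- \frac{5}{4}\right) \left(- \frac{1}{23}\right) 75 = \frac{5}{92} \cdot 75 = \frac{375}{92}$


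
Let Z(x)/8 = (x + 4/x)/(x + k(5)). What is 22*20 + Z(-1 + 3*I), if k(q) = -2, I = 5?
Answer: 9440/21 ≈ 449.52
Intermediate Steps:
Z(x) = 8*(x + 4/x)/(-2 + x) (Z(x) = 8*((x + 4/x)/(x - 2)) = 8*((x + 4/x)/(-2 + x)) = 8*(x + 4/x)/(-2 + x))
22*20 + Z(-1 + 3*I) = 22*20 + 8*(4 + (-1 + 3*5)²)/((-1 + 3*5)*(-2 + (-1 + 3*5))) = 440 + 8*(4 + (-1 + 15)²)/((-1 + 15)*(-2 + (-1 + 15))) = 440 + 8*(4 + 14²)/(14*(-2 + 14)) = 440 + 8*(1/14)*(4 + 196)/12 = 440 + 8*(1/14)*(1/12)*200 = 440 + 200/21 = 9440/21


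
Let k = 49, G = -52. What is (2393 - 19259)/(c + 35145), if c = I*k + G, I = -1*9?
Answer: -8433/17326 ≈ -0.48673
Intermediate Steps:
I = -9
c = -493 (c = -9*49 - 52 = -441 - 52 = -493)
(2393 - 19259)/(c + 35145) = (2393 - 19259)/(-493 + 35145) = -16866/34652 = -16866*1/34652 = -8433/17326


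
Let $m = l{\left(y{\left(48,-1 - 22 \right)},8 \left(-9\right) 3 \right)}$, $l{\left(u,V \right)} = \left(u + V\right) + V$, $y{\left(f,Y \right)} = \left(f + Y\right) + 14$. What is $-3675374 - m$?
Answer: $-3674981$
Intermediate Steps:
$y{\left(f,Y \right)} = 14 + Y + f$ ($y{\left(f,Y \right)} = \left(Y + f\right) + 14 = 14 + Y + f$)
$l{\left(u,V \right)} = u + 2 V$ ($l{\left(u,V \right)} = \left(V + u\right) + V = u + 2 V$)
$m = -393$ ($m = \left(14 - 23 + 48\right) + 2 \cdot 8 \left(-9\right) 3 = \left(14 - 23 + 48\right) + 2 \left(\left(-72\right) 3\right) = \left(14 - 23 + 48\right) + 2 \left(-216\right) = 39 - 432 = -393$)
$-3675374 - m = -3675374 - -393 = -3675374 + 393 = -3674981$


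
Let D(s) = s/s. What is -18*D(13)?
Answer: -18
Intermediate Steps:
D(s) = 1
-18*D(13) = -18*1 = -18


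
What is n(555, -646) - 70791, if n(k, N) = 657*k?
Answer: 293844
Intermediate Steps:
n(555, -646) - 70791 = 657*555 - 70791 = 364635 - 70791 = 293844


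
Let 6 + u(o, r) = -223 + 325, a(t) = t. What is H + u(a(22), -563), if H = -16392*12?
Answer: -196608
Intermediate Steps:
u(o, r) = 96 (u(o, r) = -6 + (-223 + 325) = -6 + 102 = 96)
H = -196704
H + u(a(22), -563) = -196704 + 96 = -196608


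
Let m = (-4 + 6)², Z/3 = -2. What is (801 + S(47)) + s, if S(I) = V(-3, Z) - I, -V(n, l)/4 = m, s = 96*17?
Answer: 2370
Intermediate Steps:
s = 1632
Z = -6 (Z = 3*(-2) = -6)
m = 4 (m = 2² = 4)
V(n, l) = -16 (V(n, l) = -4*4 = -16)
S(I) = -16 - I
(801 + S(47)) + s = (801 + (-16 - 1*47)) + 1632 = (801 + (-16 - 47)) + 1632 = (801 - 63) + 1632 = 738 + 1632 = 2370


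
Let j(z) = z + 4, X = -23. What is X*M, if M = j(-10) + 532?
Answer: -12098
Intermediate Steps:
j(z) = 4 + z
M = 526 (M = (4 - 10) + 532 = -6 + 532 = 526)
X*M = -23*526 = -12098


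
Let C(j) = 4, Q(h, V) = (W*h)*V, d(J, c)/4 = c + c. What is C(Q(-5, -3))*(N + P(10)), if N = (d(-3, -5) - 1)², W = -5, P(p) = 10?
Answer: 6764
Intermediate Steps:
d(J, c) = 8*c (d(J, c) = 4*(c + c) = 4*(2*c) = 8*c)
Q(h, V) = -5*V*h (Q(h, V) = (-5*h)*V = -5*V*h)
N = 1681 (N = (8*(-5) - 1)² = (-40 - 1)² = (-41)² = 1681)
C(Q(-5, -3))*(N + P(10)) = 4*(1681 + 10) = 4*1691 = 6764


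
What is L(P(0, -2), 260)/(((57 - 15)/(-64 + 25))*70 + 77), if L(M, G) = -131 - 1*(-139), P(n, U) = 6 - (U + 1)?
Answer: 104/21 ≈ 4.9524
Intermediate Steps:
P(n, U) = 5 - U (P(n, U) = 6 - (1 + U) = 6 + (-1 - U) = 5 - U)
L(M, G) = 8 (L(M, G) = -131 + 139 = 8)
L(P(0, -2), 260)/(((57 - 15)/(-64 + 25))*70 + 77) = 8/(((57 - 15)/(-64 + 25))*70 + 77) = 8/((42/(-39))*70 + 77) = 8/((42*(-1/39))*70 + 77) = 8/(-14/13*70 + 77) = 8/(-980/13 + 77) = 8/(21/13) = 8*(13/21) = 104/21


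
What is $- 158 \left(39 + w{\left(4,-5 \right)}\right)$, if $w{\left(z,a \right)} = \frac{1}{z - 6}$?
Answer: $-6083$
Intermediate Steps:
$w{\left(z,a \right)} = \frac{1}{-6 + z}$
$- 158 \left(39 + w{\left(4,-5 \right)}\right) = - 158 \left(39 + \frac{1}{-6 + 4}\right) = - 158 \left(39 + \frac{1}{-2}\right) = - 158 \left(39 - \frac{1}{2}\right) = \left(-158\right) \frac{77}{2} = -6083$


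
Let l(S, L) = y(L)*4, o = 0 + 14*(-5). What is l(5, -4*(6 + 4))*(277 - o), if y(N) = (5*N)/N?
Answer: 6940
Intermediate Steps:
o = -70 (o = 0 - 70 = -70)
y(N) = 5
l(S, L) = 20 (l(S, L) = 5*4 = 20)
l(5, -4*(6 + 4))*(277 - o) = 20*(277 - 1*(-70)) = 20*(277 + 70) = 20*347 = 6940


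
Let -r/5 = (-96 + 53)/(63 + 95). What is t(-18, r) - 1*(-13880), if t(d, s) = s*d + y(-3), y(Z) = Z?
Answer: 1094348/79 ≈ 13853.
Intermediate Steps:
r = 215/158 (r = -5*(-96 + 53)/(63 + 95) = -(-215)/158 = -5*(-43/158) = 215/158 ≈ 1.3608)
t(d, s) = -3 + d*s (t(d, s) = s*d - 3 = d*s - 3 = -3 + d*s)
t(-18, r) - 1*(-13880) = (-3 - 18*215/158) - 1*(-13880) = (-3 - 1935/79) + 13880 = -2172/79 + 13880 = 1094348/79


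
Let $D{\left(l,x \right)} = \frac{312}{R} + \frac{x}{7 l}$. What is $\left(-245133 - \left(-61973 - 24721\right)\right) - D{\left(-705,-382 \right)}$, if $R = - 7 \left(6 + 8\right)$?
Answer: $- \frac{5473167949}{34545} \approx -1.5844 \cdot 10^{5}$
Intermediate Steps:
$R = -98$ ($R = \left(-7\right) 14 = -98$)
$D{\left(l,x \right)} = - \frac{156}{49} + \frac{x}{7 l}$ ($D{\left(l,x \right)} = \frac{312}{-98} + \frac{x}{7 l} = 312 \left(- \frac{1}{98}\right) + x \frac{1}{7 l} = - \frac{156}{49} + \frac{x}{7 l}$)
$\left(-245133 - \left(-61973 - 24721\right)\right) - D{\left(-705,-382 \right)} = \left(-245133 - \left(-61973 - 24721\right)\right) - \left(- \frac{156}{49} + \frac{1}{7} \left(-382\right) \frac{1}{-705}\right) = \left(-245133 - -86694\right) - \left(- \frac{156}{49} + \frac{1}{7} \left(-382\right) \left(- \frac{1}{705}\right)\right) = \left(-245133 + 86694\right) - \left(- \frac{156}{49} + \frac{382}{4935}\right) = -158439 - - \frac{107306}{34545} = -158439 + \frac{107306}{34545} = - \frac{5473167949}{34545}$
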